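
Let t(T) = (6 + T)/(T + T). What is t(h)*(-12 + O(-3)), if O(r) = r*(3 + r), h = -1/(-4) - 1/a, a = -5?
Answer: -86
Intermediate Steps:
h = 9/20 (h = -1/(-4) - 1/(-5) = -1*(-¼) - 1*(-⅕) = ¼ + ⅕ = 9/20 ≈ 0.45000)
t(T) = (6 + T)/(2*T) (t(T) = (6 + T)/((2*T)) = (6 + T)*(1/(2*T)) = (6 + T)/(2*T))
t(h)*(-12 + O(-3)) = ((6 + 9/20)/(2*(9/20)))*(-12 - 3*(3 - 3)) = ((½)*(20/9)*(129/20))*(-12 - 3*0) = 43*(-12 + 0)/6 = (43/6)*(-12) = -86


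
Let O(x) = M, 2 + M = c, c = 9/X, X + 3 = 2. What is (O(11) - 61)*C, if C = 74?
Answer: -5328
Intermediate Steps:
X = -1 (X = -3 + 2 = -1)
c = -9 (c = 9/(-1) = 9*(-1) = -9)
M = -11 (M = -2 - 9 = -11)
O(x) = -11
(O(11) - 61)*C = (-11 - 61)*74 = -72*74 = -5328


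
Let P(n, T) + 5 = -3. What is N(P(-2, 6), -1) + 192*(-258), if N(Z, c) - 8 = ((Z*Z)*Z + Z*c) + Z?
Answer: -50040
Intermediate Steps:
P(n, T) = -8 (P(n, T) = -5 - 3 = -8)
N(Z, c) = 8 + Z + Z**3 + Z*c (N(Z, c) = 8 + (((Z*Z)*Z + Z*c) + Z) = 8 + ((Z**2*Z + Z*c) + Z) = 8 + ((Z**3 + Z*c) + Z) = 8 + (Z + Z**3 + Z*c) = 8 + Z + Z**3 + Z*c)
N(P(-2, 6), -1) + 192*(-258) = (8 - 8 + (-8)**3 - 8*(-1)) + 192*(-258) = (8 - 8 - 512 + 8) - 49536 = -504 - 49536 = -50040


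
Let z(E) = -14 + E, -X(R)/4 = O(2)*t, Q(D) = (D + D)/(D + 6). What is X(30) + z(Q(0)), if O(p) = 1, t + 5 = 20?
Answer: -74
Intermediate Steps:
t = 15 (t = -5 + 20 = 15)
Q(D) = 2*D/(6 + D) (Q(D) = (2*D)/(6 + D) = 2*D/(6 + D))
X(R) = -60 (X(R) = -4*15 = -60)
X(30) + z(Q(0)) = -60 + (-14 + 2*0/(6 + 0)) = -60 + (-14 + 2*0/6) = -60 + (-14 + 2*0*(1/6)) = -60 + (-14 + 0) = -60 - 14 = -74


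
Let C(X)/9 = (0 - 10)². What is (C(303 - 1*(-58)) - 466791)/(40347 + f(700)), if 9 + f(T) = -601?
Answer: -465891/39737 ≈ -11.724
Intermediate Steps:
f(T) = -610 (f(T) = -9 - 601 = -610)
C(X) = 900 (C(X) = 9*(0 - 10)² = 9*(-10)² = 9*100 = 900)
(C(303 - 1*(-58)) - 466791)/(40347 + f(700)) = (900 - 466791)/(40347 - 610) = -465891/39737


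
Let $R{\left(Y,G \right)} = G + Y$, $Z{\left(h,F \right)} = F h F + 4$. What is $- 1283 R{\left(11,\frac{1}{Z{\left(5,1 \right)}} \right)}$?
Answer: $- \frac{128300}{9} \approx -14256.0$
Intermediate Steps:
$Z{\left(h,F \right)} = 4 + h F^{2}$ ($Z{\left(h,F \right)} = h F^{2} + 4 = 4 + h F^{2}$)
$- 1283 R{\left(11,\frac{1}{Z{\left(5,1 \right)}} \right)} = - 1283 \left(\frac{1}{4 + 5 \cdot 1^{2}} + 11\right) = - 1283 \left(\frac{1}{4 + 5 \cdot 1} + 11\right) = - 1283 \left(\frac{1}{4 + 5} + 11\right) = - 1283 \left(\frac{1}{9} + 11\right) = \left(-1283\right) \frac{100}{9} = - \frac{128300}{9}$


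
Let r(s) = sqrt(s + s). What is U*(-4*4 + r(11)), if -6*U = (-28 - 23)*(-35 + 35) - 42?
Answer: -112 + 7*sqrt(22) ≈ -79.167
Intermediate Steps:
r(s) = sqrt(2)*sqrt(s) (r(s) = sqrt(2*s) = sqrt(2)*sqrt(s))
U = 7 (U = -((-28 - 23)*(-35 + 35) - 42)/6 = -(-51*0 - 42)/6 = -(0 - 42)/6 = -1/6*(-42) = 7)
U*(-4*4 + r(11)) = 7*(-4*4 + sqrt(2)*sqrt(11)) = 7*(-16 + sqrt(22)) = -112 + 7*sqrt(22)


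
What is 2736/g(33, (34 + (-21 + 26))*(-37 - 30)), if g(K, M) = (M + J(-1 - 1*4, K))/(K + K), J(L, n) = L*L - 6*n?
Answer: -90288/1393 ≈ -64.816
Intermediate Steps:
J(L, n) = L² - 6*n
g(K, M) = (25 + M - 6*K)/(2*K) (g(K, M) = (M + ((-1 - 1*4)² - 6*K))/(K + K) = (M + ((-1 - 4)² - 6*K))/((2*K)) = (M + ((-5)² - 6*K))*(1/(2*K)) = (M + (25 - 6*K))*(1/(2*K)) = (25 + M - 6*K)*(1/(2*K)) = (25 + M - 6*K)/(2*K))
2736/g(33, (34 + (-21 + 26))*(-37 - 30)) = 2736/(((½)*(25 + (34 + (-21 + 26))*(-37 - 30) - 6*33)/33)) = 2736/(((½)*(1/33)*(25 + (34 + 5)*(-67) - 198))) = 2736/(((½)*(1/33)*(25 + 39*(-67) - 198))) = 2736/(((½)*(1/33)*(25 - 2613 - 198))) = 2736/(((½)*(1/33)*(-2786))) = 2736/(-1393/33) = 2736*(-33/1393) = -90288/1393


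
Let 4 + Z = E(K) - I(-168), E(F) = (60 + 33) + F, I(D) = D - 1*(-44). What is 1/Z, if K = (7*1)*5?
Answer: 1/248 ≈ 0.0040323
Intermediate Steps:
K = 35 (K = 7*5 = 35)
I(D) = 44 + D (I(D) = D + 44 = 44 + D)
E(F) = 93 + F
Z = 248 (Z = -4 + ((93 + 35) - (44 - 168)) = -4 + (128 - 1*(-124)) = -4 + (128 + 124) = -4 + 252 = 248)
1/Z = 1/248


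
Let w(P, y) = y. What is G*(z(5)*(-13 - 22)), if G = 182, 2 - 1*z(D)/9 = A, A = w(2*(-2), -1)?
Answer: -171990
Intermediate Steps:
A = -1
z(D) = 27 (z(D) = 18 - 9*(-1) = 18 + 9 = 27)
G*(z(5)*(-13 - 22)) = 182*(27*(-13 - 22)) = 182*(27*(-35)) = 182*(-945) = -171990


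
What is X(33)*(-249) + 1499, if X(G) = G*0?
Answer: 1499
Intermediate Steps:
X(G) = 0
X(33)*(-249) + 1499 = 0*(-249) + 1499 = 0 + 1499 = 1499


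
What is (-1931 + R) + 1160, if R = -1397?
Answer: -2168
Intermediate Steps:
(-1931 + R) + 1160 = (-1931 - 1397) + 1160 = -3328 + 1160 = -2168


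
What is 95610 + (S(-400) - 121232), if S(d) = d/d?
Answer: -25621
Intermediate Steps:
S(d) = 1
95610 + (S(-400) - 121232) = 95610 + (1 - 121232) = 95610 - 121231 = -25621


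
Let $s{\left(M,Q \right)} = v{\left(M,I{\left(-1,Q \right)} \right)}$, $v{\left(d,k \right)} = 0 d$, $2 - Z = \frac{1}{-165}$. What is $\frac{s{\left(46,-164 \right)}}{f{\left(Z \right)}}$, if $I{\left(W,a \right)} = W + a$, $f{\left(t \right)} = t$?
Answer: $0$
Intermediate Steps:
$Z = \frac{331}{165}$ ($Z = 2 - \frac{1}{-165} = 2 - - \frac{1}{165} = 2 + \frac{1}{165} = \frac{331}{165} \approx 2.0061$)
$v{\left(d,k \right)} = 0$
$s{\left(M,Q \right)} = 0$
$\frac{s{\left(46,-164 \right)}}{f{\left(Z \right)}} = \frac{0}{\frac{331}{165}} = 0 \cdot \frac{165}{331} = 0$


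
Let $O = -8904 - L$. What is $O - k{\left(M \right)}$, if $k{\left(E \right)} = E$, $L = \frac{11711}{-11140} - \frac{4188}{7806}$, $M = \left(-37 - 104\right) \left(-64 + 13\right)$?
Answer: $- \frac{233244076569}{14493140} \approx -16093.0$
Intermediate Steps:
$M = 7191$ ($M = \left(-141\right) \left(-51\right) = 7191$)
$L = - \frac{23011731}{14493140}$ ($L = 11711 \left(- \frac{1}{11140}\right) - \frac{698}{1301} = - \frac{11711}{11140} - \frac{698}{1301} = - \frac{23011731}{14493140} \approx -1.5878$)
$O = - \frac{129023906829}{14493140}$ ($O = -8904 - - \frac{23011731}{14493140} = -8904 + \frac{23011731}{14493140} = - \frac{129023906829}{14493140} \approx -8902.4$)
$O - k{\left(M \right)} = - \frac{129023906829}{14493140} - 7191 = - \frac{233244076569}{14493140}$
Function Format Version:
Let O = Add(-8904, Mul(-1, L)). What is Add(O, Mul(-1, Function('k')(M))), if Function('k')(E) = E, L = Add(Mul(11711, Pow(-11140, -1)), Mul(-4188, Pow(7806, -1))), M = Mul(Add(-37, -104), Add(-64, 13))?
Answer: Rational(-233244076569, 14493140) ≈ -16093.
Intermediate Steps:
M = 7191 (M = Mul(-141, -51) = 7191)
L = Rational(-23011731, 14493140) (L = Add(Mul(11711, Rational(-1, 11140)), Mul(-4188, Rational(1, 7806))) = Add(Rational(-11711, 11140), Rational(-698, 1301)) = Rational(-23011731, 14493140) ≈ -1.5878)
O = Rational(-129023906829, 14493140) (O = Add(-8904, Mul(-1, Rational(-23011731, 14493140))) = Add(-8904, Rational(23011731, 14493140)) = Rational(-129023906829, 14493140) ≈ -8902.4)
Add(O, Mul(-1, Function('k')(M))) = Add(Rational(-129023906829, 14493140), Mul(-1, 7191)) = Add(Rational(-129023906829, 14493140), -7191) = Rational(-233244076569, 14493140)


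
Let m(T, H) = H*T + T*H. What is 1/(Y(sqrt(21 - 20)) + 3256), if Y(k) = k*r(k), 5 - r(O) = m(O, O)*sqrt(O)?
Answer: 1/3259 ≈ 0.00030684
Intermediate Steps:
m(T, H) = 2*H*T (m(T, H) = H*T + H*T = 2*H*T)
r(O) = 5 - 2*O**(5/2) (r(O) = 5 - 2*O*O*sqrt(O) = 5 - 2*O**2*sqrt(O) = 5 - 2*O**(5/2))
Y(k) = k*(5 - 2*k**(5/2))
1/(Y(sqrt(21 - 20)) + 3256) = 1/((-2*(21 - 20)**(7/4) + 5*sqrt(21 - 20)) + 3256) = 1/((-2*(sqrt(1))**(7/2) + 5*sqrt(1)) + 3256) = 1/((-2*1**(7/2) + 5*1) + 3256) = 1/((-2*1 + 5) + 3256) = 1/((-2 + 5) + 3256) = 1/(3 + 3256) = 1/3259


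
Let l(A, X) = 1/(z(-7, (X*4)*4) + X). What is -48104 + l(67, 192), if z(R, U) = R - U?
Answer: -138876249/2887 ≈ -48104.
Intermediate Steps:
l(A, X) = 1/(-7 - 15*X) (l(A, X) = 1/((-7 - X*4*4) + X) = 1/((-7 - 4*X*4) + X) = 1/((-7 - 16*X) + X) = 1/(-7 - 15*X))
-48104 + l(67, 192) = -48104 - 1/(7 + 15*192) = -48104 - 1/(7 + 2880) = -48104 - 1/2887 = -138876249/2887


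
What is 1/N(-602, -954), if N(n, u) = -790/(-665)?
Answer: 133/158 ≈ 0.84177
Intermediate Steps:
N(n, u) = 158/133 (N(n, u) = -790*(-1/665) = 158/133)
1/N(-602, -954) = 1/(158/133) = 133/158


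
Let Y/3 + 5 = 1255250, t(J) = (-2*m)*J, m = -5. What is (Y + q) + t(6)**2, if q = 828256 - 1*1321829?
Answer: 3275762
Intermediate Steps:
q = -493573 (q = 828256 - 1321829 = -493573)
t(J) = 10*J (t(J) = (-2*(-5))*J = 10*J)
Y = 3765735 (Y = -15 + 3*1255250 = -15 + 3765750 = 3765735)
(Y + q) + t(6)**2 = (3765735 - 493573) + (10*6)**2 = 3272162 + 60**2 = 3272162 + 3600 = 3275762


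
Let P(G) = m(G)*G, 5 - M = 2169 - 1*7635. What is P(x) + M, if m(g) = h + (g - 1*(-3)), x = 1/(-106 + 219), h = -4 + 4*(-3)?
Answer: 69857731/12769 ≈ 5470.9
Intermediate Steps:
h = -16 (h = -4 - 12 = -16)
x = 1/113 ≈ 0.0088496
m(g) = -13 + g (m(g) = -16 + (g - 1*(-3)) = -16 + (g + 3) = -16 + (3 + g) = -13 + g)
M = 5471 (M = 5 - (2169 - 1*7635) = 5 - (2169 - 7635) = 5 - 1*(-5466) = 5 + 5466 = 5471)
P(G) = G*(-13 + G) (P(G) = (-13 + G)*G = G*(-13 + G))
P(x) + M = (-13 + 1/113)/113 + 5471 = (1/113)*(-1468/113) + 5471 = -1468/12769 + 5471 = 69857731/12769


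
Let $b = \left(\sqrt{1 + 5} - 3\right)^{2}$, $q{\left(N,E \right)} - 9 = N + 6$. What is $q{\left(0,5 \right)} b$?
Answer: $225 - 90 \sqrt{6} \approx 4.5459$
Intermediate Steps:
$q{\left(N,E \right)} = 15 + N$ ($q{\left(N,E \right)} = 9 + \left(N + 6\right) = 9 + \left(6 + N\right) = 15 + N$)
$b = \left(-3 + \sqrt{6}\right)^{2}$ ($b = \left(\sqrt{6} - 3\right)^{2} = \left(-3 + \sqrt{6}\right)^{2} \approx 0.30306$)
$q{\left(0,5 \right)} b = \left(15 + 0\right) \left(3 - \sqrt{6}\right)^{2} = 15 \left(3 - \sqrt{6}\right)^{2}$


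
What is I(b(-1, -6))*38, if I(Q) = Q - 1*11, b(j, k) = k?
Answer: -646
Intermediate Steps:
I(Q) = -11 + Q (I(Q) = Q - 11 = -11 + Q)
I(b(-1, -6))*38 = (-11 - 6)*38 = -17*38 = -646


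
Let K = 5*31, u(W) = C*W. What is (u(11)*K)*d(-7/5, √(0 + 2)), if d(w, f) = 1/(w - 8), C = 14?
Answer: -119350/47 ≈ -2539.4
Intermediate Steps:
u(W) = 14*W
d(w, f) = 1/(-8 + w)
K = 155
(u(11)*K)*d(-7/5, √(0 + 2)) = ((14*11)*155)/(-8 - 7/5) = (154*155)/(-8 - 7*⅕) = 23870/(-8 - 7/5) = 23870/(-47/5) = 23870*(-5/47) = -119350/47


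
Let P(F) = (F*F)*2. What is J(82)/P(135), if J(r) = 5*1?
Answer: 1/7290 ≈ 0.00013717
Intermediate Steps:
P(F) = 2*F² (P(F) = F²*2 = 2*F²)
J(r) = 5
J(82)/P(135) = 5/((2*135²)) = 5/((2*18225)) = 5/36450 = 5*(1/36450) = 1/7290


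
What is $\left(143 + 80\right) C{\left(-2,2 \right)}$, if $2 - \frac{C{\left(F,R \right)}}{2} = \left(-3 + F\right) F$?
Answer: $-3568$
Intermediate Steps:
$C{\left(F,R \right)} = 4 - 2 F \left(-3 + F\right)$ ($C{\left(F,R \right)} = 4 - 2 \left(-3 + F\right) F = 4 - 2 F \left(-3 + F\right)$)
$\left(143 + 80\right) C{\left(-2,2 \right)} = \left(143 + 80\right) \left(4 - 2 \left(-2\right)^{2} + 6 \left(-2\right)\right) = 223 \left(4 - 8 - 12\right) = 223 \left(-16\right) = -3568$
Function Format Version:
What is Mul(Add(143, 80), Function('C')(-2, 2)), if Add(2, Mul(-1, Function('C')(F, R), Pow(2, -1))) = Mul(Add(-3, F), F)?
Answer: -3568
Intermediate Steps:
Function('C')(F, R) = Add(4, Mul(-2, F, Add(-3, F))) (Function('C')(F, R) = Add(4, Mul(-2, Mul(Add(-3, F), F))) = Add(4, Mul(-2, Mul(F, Add(-3, F)))) = Add(4, Mul(-2, F, Add(-3, F))))
Mul(Add(143, 80), Function('C')(-2, 2)) = Mul(Add(143, 80), Add(4, Mul(-2, Pow(-2, 2)), Mul(6, -2))) = Mul(223, Add(4, Mul(-2, 4), -12)) = Mul(223, Add(4, -8, -12)) = Mul(223, -16) = -3568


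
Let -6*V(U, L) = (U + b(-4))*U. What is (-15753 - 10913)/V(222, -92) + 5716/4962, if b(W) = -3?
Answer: 9924080/2233727 ≈ 4.4428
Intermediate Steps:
V(U, L) = -U*(-3 + U)/6 (V(U, L) = -(U - 3)*U/6 = -(-3 + U)*U/6 = -U*(-3 + U)/6)
(-15753 - 10913)/V(222, -92) + 5716/4962 = (-15753 - 10913)/(((1/6)*222*(3 - 1*222))) + 5716/4962 = -26666*1/(37*(3 - 222)) + 5716*(1/4962) = -26666/((1/6)*222*(-219)) + 2858/2481 = -26666/(-8103) + 2858/2481 = -26666*(-1/8103) + 2858/2481 = 26666/8103 + 2858/2481 = 9924080/2233727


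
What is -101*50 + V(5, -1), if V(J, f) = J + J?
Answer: -5040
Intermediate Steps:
V(J, f) = 2*J
-101*50 + V(5, -1) = -101*50 + 2*5 = -5050 + 10 = -5040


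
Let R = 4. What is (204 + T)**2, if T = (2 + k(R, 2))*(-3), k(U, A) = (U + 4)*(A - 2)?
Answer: 39204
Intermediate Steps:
k(U, A) = (-2 + A)*(4 + U) (k(U, A) = (4 + U)*(-2 + A) = (-2 + A)*(4 + U))
T = -6 (T = (2 + (-8 - 2*4 + 4*2 + 2*4))*(-3) = (2 + (-8 - 8 + 8 + 8))*(-3) = (2 + 0)*(-3) = 2*(-3) = -6)
(204 + T)**2 = (204 - 6)**2 = 198**2 = 39204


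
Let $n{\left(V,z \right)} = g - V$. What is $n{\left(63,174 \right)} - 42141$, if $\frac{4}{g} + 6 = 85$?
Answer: $- \frac{3334112}{79} \approx -42204.0$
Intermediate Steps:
$g = \frac{4}{79}$ ($g = \frac{4}{-6 + 85} = \frac{4}{79} \approx 0.050633$)
$n{\left(V,z \right)} = \frac{4}{79} - V$
$n{\left(63,174 \right)} - 42141 = \left(\frac{4}{79} - 63\right) - 42141 = - \frac{4973}{79} - 42141 = - \frac{3334112}{79}$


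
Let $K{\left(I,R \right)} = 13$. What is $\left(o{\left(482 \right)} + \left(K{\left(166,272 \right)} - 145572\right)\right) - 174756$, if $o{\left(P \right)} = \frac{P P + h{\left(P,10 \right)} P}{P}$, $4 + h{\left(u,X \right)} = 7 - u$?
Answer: $-320312$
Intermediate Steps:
$h{\left(u,X \right)} = 3 - u$ ($h{\left(u,X \right)} = -4 - \left(-7 + u\right) = 3 - u$)
$o{\left(P \right)} = \frac{P^{2} + P \left(3 - P\right)}{P}$ ($o{\left(P \right)} = \frac{P P + \left(3 - P\right) P}{P} = \frac{P^{2} + P \left(3 - P\right)}{P}$)
$\left(o{\left(482 \right)} + \left(K{\left(166,272 \right)} - 145572\right)\right) - 174756 = \left(3 + \left(13 - 145572\right)\right) - 174756 = \left(3 - 145559\right) - 174756 = -145556 - 174756 = -320312$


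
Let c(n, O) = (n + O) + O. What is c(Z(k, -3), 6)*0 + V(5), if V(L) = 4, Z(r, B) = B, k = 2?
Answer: 4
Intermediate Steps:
c(n, O) = n + 2*O (c(n, O) = (O + n) + O = n + 2*O)
c(Z(k, -3), 6)*0 + V(5) = (-3 + 2*6)*0 + 4 = (-3 + 12)*0 + 4 = 9*0 + 4 = 0 + 4 = 4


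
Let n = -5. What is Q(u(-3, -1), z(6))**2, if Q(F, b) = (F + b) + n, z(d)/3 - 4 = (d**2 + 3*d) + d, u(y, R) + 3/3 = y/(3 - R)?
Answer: 549081/16 ≈ 34318.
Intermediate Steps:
u(y, R) = -1 + y/(3 - R)
z(d) = 12 + 3*d**2 + 12*d (z(d) = 12 + 3*((d**2 + 3*d) + d) = 12 + 3*(d**2 + 4*d) = 12 + (3*d**2 + 12*d) = 12 + 3*d**2 + 12*d)
Q(F, b) = -5 + F + b (Q(F, b) = (F + b) - 5 = -5 + F + b)
Q(u(-3, -1), z(6))**2 = (-5 + (3 - 1*(-1) - 1*(-3))/(-3 - 1) + (12 + 3*6**2 + 12*6))**2 = (-5 + (3 + 1 + 3)/(-4) + (12 + 3*36 + 72))**2 = (-5 - 1/4*7 + (12 + 108 + 72))**2 = (-5 - 7/4 + 192)**2 = (741/4)**2 = 549081/16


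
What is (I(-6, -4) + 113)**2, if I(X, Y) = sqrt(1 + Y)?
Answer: (113 + I*sqrt(3))**2 ≈ 12766.0 + 391.44*I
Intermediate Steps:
(I(-6, -4) + 113)**2 = (sqrt(1 - 4) + 113)**2 = (sqrt(-3) + 113)**2 = (I*sqrt(3) + 113)**2 = (113 + I*sqrt(3))**2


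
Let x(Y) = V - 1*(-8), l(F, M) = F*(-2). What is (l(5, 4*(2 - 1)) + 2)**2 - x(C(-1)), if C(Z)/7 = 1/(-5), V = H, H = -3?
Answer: 59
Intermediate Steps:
l(F, M) = -2*F
V = -3
C(Z) = -7/5 (C(Z) = 7/(-5) = 7*(-1/5) = -7/5)
x(Y) = 5 (x(Y) = -3 - 1*(-8) = -3 + 8 = 5)
(l(5, 4*(2 - 1)) + 2)**2 - x(C(-1)) = (-2*5 + 2)**2 - 1*5 = (-10 + 2)**2 - 5 = (-8)**2 - 5 = 64 - 5 = 59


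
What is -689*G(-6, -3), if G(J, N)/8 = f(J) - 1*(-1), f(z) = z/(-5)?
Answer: -60632/5 ≈ -12126.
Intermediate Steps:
f(z) = -z/5 (f(z) = z*(-⅕) = -z/5)
G(J, N) = 8 - 8*J/5 (G(J, N) = 8*(-J/5 - 1*(-1)) = 8*(-J/5 + 1) = 8*(1 - J/5) = 8 - 8*J/5)
-689*G(-6, -3) = -689*(8 - 8/5*(-6)) = -689*(8 + 48/5) = -689*88/5 = -60632/5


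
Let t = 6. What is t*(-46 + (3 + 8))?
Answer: -210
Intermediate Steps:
t*(-46 + (3 + 8)) = 6*(-46 + (3 + 8)) = 6*(-46 + 11) = 6*(-35) = -210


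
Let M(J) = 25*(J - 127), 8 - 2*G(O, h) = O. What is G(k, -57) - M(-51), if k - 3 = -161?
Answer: 4533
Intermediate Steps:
k = -158 (k = 3 - 161 = -158)
G(O, h) = 4 - O/2
M(J) = -3175 + 25*J (M(J) = 25*(-127 + J) = -3175 + 25*J)
G(k, -57) - M(-51) = (4 - 1/2*(-158)) - (-3175 + 25*(-51)) = (4 + 79) - (-3175 - 1275) = 83 - 1*(-4450) = 83 + 4450 = 4533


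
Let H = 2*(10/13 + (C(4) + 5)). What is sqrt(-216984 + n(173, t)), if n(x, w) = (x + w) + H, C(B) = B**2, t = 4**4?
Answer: I*sqrt(36590437)/13 ≈ 465.31*I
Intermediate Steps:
t = 256
H = 566/13 (H = 2*(10/13 + (4**2 + 5)) = 2*(10*(1/13) + (16 + 5)) = 2*(10/13 + 21) = 2*(283/13) = 566/13 ≈ 43.538)
n(x, w) = 566/13 + w + x (n(x, w) = (x + w) + 566/13 = (w + x) + 566/13 = 566/13 + w + x)
sqrt(-216984 + n(173, t)) = sqrt(-216984 + (566/13 + 256 + 173)) = sqrt(-216984 + 6143/13) = sqrt(-2814649/13) = I*sqrt(36590437)/13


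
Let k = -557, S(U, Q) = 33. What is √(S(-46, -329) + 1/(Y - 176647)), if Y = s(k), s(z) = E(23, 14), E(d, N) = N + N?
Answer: √1029410771694/176619 ≈ 5.7446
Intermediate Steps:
E(d, N) = 2*N
s(z) = 28 (s(z) = 2*14 = 28)
Y = 28
√(S(-46, -329) + 1/(Y - 176647)) = √(33 + 1/(28 - 176647)) = √(33 + 1/(-176619)) = √(33 - 1/176619) = √(5828426/176619) = √1029410771694/176619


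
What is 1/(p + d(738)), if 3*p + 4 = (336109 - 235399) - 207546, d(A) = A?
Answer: -3/104626 ≈ -2.8674e-5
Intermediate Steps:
p = -106840/3 (p = -4/3 + ((336109 - 235399) - 207546)/3 = -4/3 + (100710 - 207546)/3 = -4/3 + (⅓)*(-106836) = -4/3 - 35612 = -106840/3 ≈ -35613.)
1/(p + d(738)) = 1/(-106840/3 + 738) = 1/(-104626/3) = -3/104626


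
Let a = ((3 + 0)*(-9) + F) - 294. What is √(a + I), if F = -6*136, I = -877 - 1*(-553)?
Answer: I*√1461 ≈ 38.223*I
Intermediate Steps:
I = -324 (I = -877 + 553 = -324)
F = -816
a = -1137 (a = ((3 + 0)*(-9) - 816) - 294 = (3*(-9) - 816) - 294 = (-27 - 816) - 294 = -843 - 294 = -1137)
√(a + I) = √(-1137 - 324) = √(-1461) = I*√1461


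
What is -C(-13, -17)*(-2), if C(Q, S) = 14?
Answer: 28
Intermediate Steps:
-C(-13, -17)*(-2) = -14*(-2) = -1*(-28) = 28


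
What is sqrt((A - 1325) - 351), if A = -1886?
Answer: I*sqrt(3562) ≈ 59.682*I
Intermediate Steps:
sqrt((A - 1325) - 351) = sqrt((-1886 - 1325) - 351) = sqrt(-3211 - 351) = sqrt(-3562) = I*sqrt(3562)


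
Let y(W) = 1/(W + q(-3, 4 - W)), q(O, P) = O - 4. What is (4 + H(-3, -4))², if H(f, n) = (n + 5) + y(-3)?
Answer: 2401/100 ≈ 24.010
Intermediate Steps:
q(O, P) = -4 + O
y(W) = 1/(-7 + W) (y(W) = 1/(W + (-4 - 3)) = 1/(W - 7) = 1/(-7 + W))
H(f, n) = 49/10 + n (H(f, n) = (n + 5) + 1/(-7 - 3) = (5 + n) + 1/(-10) = (5 + n) - ⅒ = 49/10 + n)
(4 + H(-3, -4))² = (4 + (49/10 - 4))² = (4 + 9/10)² = (49/10)² = 2401/100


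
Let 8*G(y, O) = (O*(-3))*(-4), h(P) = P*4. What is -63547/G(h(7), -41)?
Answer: 127094/123 ≈ 1033.3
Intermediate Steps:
h(P) = 4*P
G(y, O) = 3*O/2 (G(y, O) = ((O*(-3))*(-4))/8 = (-3*O*(-4))/8 = (12*O)/8 = 3*O/2)
-63547/G(h(7), -41) = -63547/((3/2)*(-41)) = -63547/(-123/2) = -63547*(-2/123) = 127094/123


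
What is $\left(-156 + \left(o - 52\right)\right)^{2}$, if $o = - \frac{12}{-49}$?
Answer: $\frac{103632400}{2401} \approx 43162.0$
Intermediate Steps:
$o = \frac{12}{49}$ ($o = \left(-12\right) \left(- \frac{1}{49}\right) = \frac{12}{49} \approx 0.2449$)
$\left(-156 + \left(o - 52\right)\right)^{2} = \left(-156 + \left(\frac{12}{49} - 52\right)\right)^{2} = \left(-156 - \frac{2536}{49}\right)^{2} = \left(- \frac{10180}{49}\right)^{2} = \frac{103632400}{2401}$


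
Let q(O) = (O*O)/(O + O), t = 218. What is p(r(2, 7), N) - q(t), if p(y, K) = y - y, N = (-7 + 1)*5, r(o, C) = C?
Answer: -109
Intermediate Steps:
N = -30 (N = -6*5 = -30)
p(y, K) = 0
q(O) = O/2 (q(O) = O²/((2*O)) = O²*(1/(2*O)) = O/2)
p(r(2, 7), N) - q(t) = 0 - 218/2 = 0 - 1*109 = 0 - 109 = -109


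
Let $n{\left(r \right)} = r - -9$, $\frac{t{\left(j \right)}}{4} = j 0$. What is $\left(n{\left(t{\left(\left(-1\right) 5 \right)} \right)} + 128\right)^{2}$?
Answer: $18769$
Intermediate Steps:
$t{\left(j \right)} = 0$ ($t{\left(j \right)} = 4 j 0 = 4 \cdot 0 = 0$)
$n{\left(r \right)} = 9 + r$ ($n{\left(r \right)} = r + 9 = 9 + r$)
$\left(n{\left(t{\left(\left(-1\right) 5 \right)} \right)} + 128\right)^{2} = \left(\left(9 + 0\right) + 128\right)^{2} = \left(9 + 128\right)^{2} = 137^{2} = 18769$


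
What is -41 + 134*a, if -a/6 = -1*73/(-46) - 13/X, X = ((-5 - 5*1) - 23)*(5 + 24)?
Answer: -9742323/7337 ≈ -1327.8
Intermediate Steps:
X = -957 (X = ((-5 - 5) - 23)*29 = (-10 - 23)*29 = -33*29 = -957)
a = -70459/7337 (a = -6*(-1*73/(-46) - 13/(-957)) = -6*(-73*(-1/46) - 13*(-1/957)) = -6*(73/46 + 13/957) = -6*70459/44022 = -70459/7337 ≈ -9.6032)
-41 + 134*a = -41 + 134*(-70459/7337) = -41 - 9441506/7337 = -9742323/7337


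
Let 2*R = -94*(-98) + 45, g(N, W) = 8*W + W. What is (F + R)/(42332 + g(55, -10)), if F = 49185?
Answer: 107627/84484 ≈ 1.2739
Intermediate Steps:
g(N, W) = 9*W
R = 9257/2 (R = (-94*(-98) + 45)/2 = (9212 + 45)/2 = (½)*9257 = 9257/2 ≈ 4628.5)
(F + R)/(42332 + g(55, -10)) = (49185 + 9257/2)/(42332 + 9*(-10)) = 107627/(2*(42332 - 90)) = (107627/2)/42242 = (107627/2)*(1/42242) = 107627/84484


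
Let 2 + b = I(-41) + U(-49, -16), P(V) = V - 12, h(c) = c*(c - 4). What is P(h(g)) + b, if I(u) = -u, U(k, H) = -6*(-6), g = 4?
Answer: 63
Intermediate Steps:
U(k, H) = 36
h(c) = c*(-4 + c)
P(V) = -12 + V
b = 75 (b = -2 + (-1*(-41) + 36) = -2 + (41 + 36) = -2 + 77 = 75)
P(h(g)) + b = (-12 + 4*(-4 + 4)) + 75 = (-12 + 4*0) + 75 = (-12 + 0) + 75 = -12 + 75 = 63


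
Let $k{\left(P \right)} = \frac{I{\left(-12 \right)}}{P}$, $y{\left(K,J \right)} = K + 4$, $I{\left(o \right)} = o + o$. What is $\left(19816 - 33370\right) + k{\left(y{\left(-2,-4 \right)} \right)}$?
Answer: $-13566$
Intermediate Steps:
$I{\left(o \right)} = 2 o$
$y{\left(K,J \right)} = 4 + K$
$k{\left(P \right)} = - \frac{24}{P}$ ($k{\left(P \right)} = \frac{2 \left(-12\right)}{P} = - \frac{24}{P}$)
$\left(19816 - 33370\right) + k{\left(y{\left(-2,-4 \right)} \right)} = \left(19816 - 33370\right) - \frac{24}{4 - 2} = -13554 - \frac{24}{2} = -13554 - 12 = -13566$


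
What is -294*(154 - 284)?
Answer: 38220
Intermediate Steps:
-294*(154 - 284) = -294*(-130) = 38220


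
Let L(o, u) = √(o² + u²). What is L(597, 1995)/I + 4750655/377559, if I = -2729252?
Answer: 52205/4149 - 3*√481826/2729252 ≈ 12.582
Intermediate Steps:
L(597, 1995)/I + 4750655/377559 = √(597² + 1995²)/(-2729252) + 4750655/377559 = √(356409 + 3980025)*(-1/2729252) + 4750655*(1/377559) = √4336434*(-1/2729252) + 52205/4149 = (3*√481826)*(-1/2729252) + 52205/4149 = -3*√481826/2729252 + 52205/4149 = 52205/4149 - 3*√481826/2729252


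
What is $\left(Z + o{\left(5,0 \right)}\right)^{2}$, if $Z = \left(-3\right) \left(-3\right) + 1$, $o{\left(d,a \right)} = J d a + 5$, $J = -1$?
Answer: $225$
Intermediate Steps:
$o{\left(d,a \right)} = 5 - a d$ ($o{\left(d,a \right)} = - d a + 5 = - a d + 5 = 5 - a d$)
$Z = 10$ ($Z = 9 + 1 = 10$)
$\left(Z + o{\left(5,0 \right)}\right)^{2} = \left(10 + \left(5 - 0 \cdot 5\right)\right)^{2} = \left(10 + \left(5 + 0\right)\right)^{2} = \left(10 + 5\right)^{2} = 15^{2} = 225$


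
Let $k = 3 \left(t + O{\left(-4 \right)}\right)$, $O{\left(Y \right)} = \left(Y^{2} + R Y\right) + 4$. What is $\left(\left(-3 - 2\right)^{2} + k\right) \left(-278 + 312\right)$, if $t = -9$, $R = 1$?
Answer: $1564$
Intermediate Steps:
$O{\left(Y \right)} = 4 + Y + Y^{2}$ ($O{\left(Y \right)} = \left(Y^{2} + 1 Y\right) + 4 = \left(Y^{2} + Y\right) + 4 = \left(Y + Y^{2}\right) + 4 = 4 + Y + Y^{2}$)
$k = 21$ ($k = 3 \left(-9 + \left(4 - 4 + \left(-4\right)^{2}\right)\right) = 3 \left(-9 + \left(4 - 4 + 16\right)\right) = 3 \left(-9 + 16\right) = 3 \cdot 7 = 21$)
$\left(\left(-3 - 2\right)^{2} + k\right) \left(-278 + 312\right) = \left(\left(-3 - 2\right)^{2} + 21\right) \left(-278 + 312\right) = \left(\left(-5\right)^{2} + 21\right) 34 = \left(25 + 21\right) 34 = 46 \cdot 34 = 1564$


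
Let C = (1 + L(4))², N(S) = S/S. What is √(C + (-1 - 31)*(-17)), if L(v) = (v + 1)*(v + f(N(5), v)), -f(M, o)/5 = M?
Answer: 4*√35 ≈ 23.664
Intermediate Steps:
N(S) = 1
f(M, o) = -5*M
L(v) = (1 + v)*(-5 + v) (L(v) = (v + 1)*(v - 5*1) = (1 + v)*(v - 5) = (1 + v)*(-5 + v))
C = 16 (C = (1 + (-5 + 4² - 4*4))² = (1 + (-5 + 16 - 16))² = (1 - 5)² = (-4)² = 16)
√(C + (-1 - 31)*(-17)) = √(16 + (-1 - 31)*(-17)) = √(16 - 32*(-17)) = √(16 + 544) = √560 = 4*√35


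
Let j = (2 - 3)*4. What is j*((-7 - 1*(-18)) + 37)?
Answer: -192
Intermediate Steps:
j = -4 (j = -1*4 = -4)
j*((-7 - 1*(-18)) + 37) = -4*((-7 - 1*(-18)) + 37) = -4*((-7 + 18) + 37) = -4*(11 + 37) = -4*48 = -192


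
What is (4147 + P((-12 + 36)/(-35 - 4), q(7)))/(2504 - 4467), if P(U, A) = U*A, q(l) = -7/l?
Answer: -53919/25519 ≈ -2.1129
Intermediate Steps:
P(U, A) = A*U
(4147 + P((-12 + 36)/(-35 - 4), q(7)))/(2504 - 4467) = (4147 + (-7/7)*((-12 + 36)/(-35 - 4)))/(2504 - 4467) = (4147 + (-7*1/7)*(24/(-39)))/(-1963) = (4147 - 24*(-1)/39)*(-1/1963) = (4147 - 1*(-8/13))*(-1/1963) = (4147 + 8/13)*(-1/1963) = (53919/13)*(-1/1963) = -53919/25519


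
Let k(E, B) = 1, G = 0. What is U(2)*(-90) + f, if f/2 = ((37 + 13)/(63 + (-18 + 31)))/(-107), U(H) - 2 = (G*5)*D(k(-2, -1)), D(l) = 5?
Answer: -365965/2033 ≈ -180.01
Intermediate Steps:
U(H) = 2 (U(H) = 2 + (0*5)*5 = 2 + 0*5 = 2 + 0 = 2)
f = -25/2033 (f = 2*(((37 + 13)/(63 + (-18 + 31)))/(-107)) = 2*((50/(63 + 13))*(-1/107)) = 2*((50/76)*(-1/107)) = 2*((50*(1/76))*(-1/107)) = 2*((25/38)*(-1/107)) = 2*(-25/4066) = -25/2033 ≈ -0.012297)
U(2)*(-90) + f = 2*(-90) - 25/2033 = -180 - 25/2033 = -365965/2033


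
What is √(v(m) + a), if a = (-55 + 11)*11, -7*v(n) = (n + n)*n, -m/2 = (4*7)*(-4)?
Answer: 2*I*√3705 ≈ 121.74*I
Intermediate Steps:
m = 224 (m = -2*4*7*(-4) = -56*(-4) = -2*(-112) = 224)
v(n) = -2*n²/7 (v(n) = -(n + n)*n/7 = -2*n*n/7 = -2*n²/7)
a = -484 (a = -44*11 = -484)
√(v(m) + a) = √(-2/7*224² - 484) = √(-2/7*50176 - 484) = √(-14336 - 484) = √(-14820) = 2*I*√3705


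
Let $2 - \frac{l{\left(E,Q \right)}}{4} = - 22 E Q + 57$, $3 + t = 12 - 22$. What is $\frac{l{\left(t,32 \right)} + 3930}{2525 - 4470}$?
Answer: $\frac{32898}{1945} \approx 16.914$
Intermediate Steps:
$t = -13$ ($t = -3 + \left(12 - 22\right) = -3 - 10 = -13$)
$l{\left(E,Q \right)} = -220 + 88 E Q$ ($l{\left(E,Q \right)} = 8 - 4 \left(- 22 E Q + 57\right) = 8 - 4 \left(57 - 22 E Q\right) = 8 + \left(-228 + 88 E Q\right) = -220 + 88 E Q$)
$\frac{l{\left(t,32 \right)} + 3930}{2525 - 4470} = \frac{\left(-220 + 88 \left(-13\right) 32\right) + 3930}{2525 - 4470} = \frac{\left(-220 - 36608\right) + 3930}{-1945} = \left(-36828 + 3930\right) \left(- \frac{1}{1945}\right) = \left(-32898\right) \left(- \frac{1}{1945}\right) = \frac{32898}{1945}$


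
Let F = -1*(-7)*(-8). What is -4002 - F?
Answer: -3946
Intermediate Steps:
F = -56 (F = 7*(-8) = -56)
-4002 - F = -4002 - 1*(-56) = -4002 + 56 = -3946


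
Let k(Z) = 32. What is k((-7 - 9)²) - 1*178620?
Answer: -178588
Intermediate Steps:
k((-7 - 9)²) - 1*178620 = 32 - 1*178620 = 32 - 178620 = -178588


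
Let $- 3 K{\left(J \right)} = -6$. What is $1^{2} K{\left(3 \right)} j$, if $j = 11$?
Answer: $22$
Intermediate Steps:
$K{\left(J \right)} = 2$ ($K{\left(J \right)} = \left(- \frac{1}{3}\right) \left(-6\right) = 2$)
$1^{2} K{\left(3 \right)} j = 1^{2} \cdot 2 \cdot 11 = 1 \cdot 2 \cdot 11 = 2 \cdot 11 = 22$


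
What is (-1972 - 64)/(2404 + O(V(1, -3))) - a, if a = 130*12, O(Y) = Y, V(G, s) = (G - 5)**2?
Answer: -944309/605 ≈ -1560.8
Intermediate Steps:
V(G, s) = (-5 + G)**2
a = 1560
(-1972 - 64)/(2404 + O(V(1, -3))) - a = (-1972 - 64)/(2404 + (-5 + 1)**2) - 1*1560 = -2036/(2404 + (-4)**2) - 1560 = -2036/(2404 + 16) - 1560 = -2036/2420 - 1560 = -2036*1/2420 - 1560 = -509/605 - 1560 = -944309/605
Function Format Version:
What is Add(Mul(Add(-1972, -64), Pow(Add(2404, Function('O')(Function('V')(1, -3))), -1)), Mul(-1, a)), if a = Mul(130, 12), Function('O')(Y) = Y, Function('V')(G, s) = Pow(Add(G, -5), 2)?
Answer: Rational(-944309, 605) ≈ -1560.8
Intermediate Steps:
Function('V')(G, s) = Pow(Add(-5, G), 2)
a = 1560
Add(Mul(Add(-1972, -64), Pow(Add(2404, Function('O')(Function('V')(1, -3))), -1)), Mul(-1, a)) = Add(Mul(Add(-1972, -64), Pow(Add(2404, Pow(Add(-5, 1), 2)), -1)), Mul(-1, 1560)) = Add(Mul(-2036, Pow(Add(2404, Pow(-4, 2)), -1)), -1560) = Add(Mul(-2036, Pow(Add(2404, 16), -1)), -1560) = Add(Mul(-2036, Pow(2420, -1)), -1560) = Add(Mul(-2036, Rational(1, 2420)), -1560) = Add(Rational(-509, 605), -1560) = Rational(-944309, 605)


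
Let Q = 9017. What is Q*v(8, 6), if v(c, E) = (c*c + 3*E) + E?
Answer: 793496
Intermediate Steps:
v(c, E) = c² + 4*E (v(c, E) = (c² + 3*E) + E = c² + 4*E)
Q*v(8, 6) = 9017*(8² + 4*6) = 9017*(64 + 24) = 9017*88 = 793496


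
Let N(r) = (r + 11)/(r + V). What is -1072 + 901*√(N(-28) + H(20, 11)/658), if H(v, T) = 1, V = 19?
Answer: -1072 + 901*√7366310/1974 ≈ 166.80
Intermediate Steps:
N(r) = (11 + r)/(19 + r) (N(r) = (r + 11)/(r + 19) = (11 + r)/(19 + r))
-1072 + 901*√(N(-28) + H(20, 11)/658) = -1072 + 901*√((11 - 28)/(19 - 28) + 1/658) = -1072 + 901*√(-17/(-9) + 1*(1/658)) = -1072 + 901*√(-⅑*(-17) + 1/658) = -1072 + 901*√(17/9 + 1/658) = -1072 + 901*√(11195/5922) = -1072 + 901*(√7366310/1974) = -1072 + 901*√7366310/1974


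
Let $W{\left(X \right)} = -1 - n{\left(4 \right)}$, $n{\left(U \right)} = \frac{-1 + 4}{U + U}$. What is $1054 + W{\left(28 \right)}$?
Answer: $\frac{8421}{8} \approx 1052.6$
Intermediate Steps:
$n{\left(U \right)} = \frac{3}{2 U}$
$W{\left(X \right)} = - \frac{11}{8}$ ($W{\left(X \right)} = -1 - \frac{3}{2 \cdot 4} = -1 - \frac{3}{2} \cdot \frac{1}{4} = -1 - \frac{3}{8} = - \frac{11}{8}$)
$1054 + W{\left(28 \right)} = 1054 - \frac{11}{8} = \frac{8421}{8}$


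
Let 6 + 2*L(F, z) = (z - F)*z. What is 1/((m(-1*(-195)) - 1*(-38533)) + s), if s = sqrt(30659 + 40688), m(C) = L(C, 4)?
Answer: 38148/1455198557 - sqrt(71347)/1455198557 ≈ 2.6031e-5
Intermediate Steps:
L(F, z) = -3 + z*(z - F)/2 (L(F, z) = -3 + ((z - F)*z)/2 = -3 + (z*(z - F))/2 = -3 + z*(z - F)/2)
m(C) = 5 - 2*C (m(C) = -3 + (1/2)*4**2 - 1/2*C*4 = -3 + (1/2)*16 - 2*C = -3 + 8 - 2*C = 5 - 2*C)
s = sqrt(71347) ≈ 267.11
1/((m(-1*(-195)) - 1*(-38533)) + s) = 1/(((5 - (-2)*(-195)) - 1*(-38533)) + sqrt(71347)) = 1/(((5 - 2*195) + 38533) + sqrt(71347)) = 1/(((5 - 390) + 38533) + sqrt(71347)) = 1/((-385 + 38533) + sqrt(71347)) = 1/(38148 + sqrt(71347))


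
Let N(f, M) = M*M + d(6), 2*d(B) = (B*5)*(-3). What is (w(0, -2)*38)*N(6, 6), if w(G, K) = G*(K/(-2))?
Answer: 0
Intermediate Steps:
d(B) = -15*B/2 (d(B) = ((B*5)*(-3))/2 = ((5*B)*(-3))/2 = (-15*B)/2 = -15*B/2)
N(f, M) = -45 + M² (N(f, M) = M*M - 15/2*6 = M² - 45 = -45 + M²)
w(G, K) = -G*K/2 (w(G, K) = G*(K*(-½)) = G*(-K/2) = -G*K/2)
(w(0, -2)*38)*N(6, 6) = (-½*0*(-2)*38)*(-45 + 6²) = (0*38)*(-45 + 36) = 0*(-9) = 0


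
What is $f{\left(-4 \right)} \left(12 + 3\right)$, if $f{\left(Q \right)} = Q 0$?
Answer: $0$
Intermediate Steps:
$f{\left(Q \right)} = 0$
$f{\left(-4 \right)} \left(12 + 3\right) = 0 \left(12 + 3\right) = 0 \cdot 15 = 0$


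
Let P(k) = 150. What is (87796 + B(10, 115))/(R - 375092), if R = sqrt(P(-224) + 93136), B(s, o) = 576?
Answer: -16573815112/70346957589 - 44186*sqrt(93286)/70346957589 ≈ -0.23579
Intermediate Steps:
R = sqrt(93286) (R = sqrt(150 + 93136) = sqrt(93286) ≈ 305.43)
(87796 + B(10, 115))/(R - 375092) = (87796 + 576)/(sqrt(93286) - 375092) = 88372/(-375092 + sqrt(93286))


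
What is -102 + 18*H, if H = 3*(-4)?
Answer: -318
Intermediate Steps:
H = -12
-102 + 18*H = -102 + 18*(-12) = -102 - 216 = -318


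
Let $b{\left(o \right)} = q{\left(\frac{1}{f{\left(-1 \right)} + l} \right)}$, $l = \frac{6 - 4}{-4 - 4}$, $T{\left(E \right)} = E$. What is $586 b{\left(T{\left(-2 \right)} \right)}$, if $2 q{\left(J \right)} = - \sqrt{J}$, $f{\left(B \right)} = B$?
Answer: $- \frac{586 i \sqrt{5}}{5} \approx - 262.07 i$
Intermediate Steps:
$l = - \frac{1}{4}$ ($l = \frac{2}{-8} = 2 \left(- \frac{1}{8}\right) = - \frac{1}{4} \approx -0.25$)
$q{\left(J \right)} = - \frac{\sqrt{J}}{2}$ ($q{\left(J \right)} = \frac{\left(-1\right) \sqrt{J}}{2} = - \frac{\sqrt{J}}{2}$)
$b{\left(o \right)} = - \frac{i \sqrt{5}}{5}$ ($b{\left(o \right)} = - \frac{\sqrt{\frac{1}{-1 - \frac{1}{4}}}}{2} = - \frac{\sqrt{\frac{1}{- \frac{5}{4}}}}{2} = - \frac{\sqrt{- \frac{4}{5}}}{2} = - \frac{\frac{2}{5} i \sqrt{5}}{2} = - \frac{i \sqrt{5}}{5}$)
$586 b{\left(T{\left(-2 \right)} \right)} = 586 \left(- \frac{i \sqrt{5}}{5}\right) = - \frac{586 i \sqrt{5}}{5}$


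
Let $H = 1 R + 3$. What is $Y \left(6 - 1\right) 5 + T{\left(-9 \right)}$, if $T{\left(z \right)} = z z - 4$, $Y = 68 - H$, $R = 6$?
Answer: $1552$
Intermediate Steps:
$H = 9$ ($H = 1 \cdot 6 + 3 = 6 + 3 = 9$)
$Y = 59$ ($Y = 68 - 9 = 59$)
$T{\left(z \right)} = -4 + z^{2}$ ($T{\left(z \right)} = z^{2} - 4 = -4 + z^{2}$)
$Y \left(6 - 1\right) 5 + T{\left(-9 \right)} = 59 \left(6 - 1\right) 5 - \left(4 - \left(-9\right)^{2}\right) = 59 \cdot 5 \cdot 5 + \left(-4 + 81\right) = 59 \cdot 25 + 77 = 1475 + 77 = 1552$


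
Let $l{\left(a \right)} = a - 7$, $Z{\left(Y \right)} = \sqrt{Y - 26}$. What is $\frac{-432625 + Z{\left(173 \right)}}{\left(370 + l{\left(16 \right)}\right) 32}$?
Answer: $- \frac{432625}{12128} + \frac{7 \sqrt{3}}{12128} \approx -35.671$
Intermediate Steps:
$Z{\left(Y \right)} = \sqrt{-26 + Y}$
$l{\left(a \right)} = -7 + a$ ($l{\left(a \right)} = a - 7 = -7 + a$)
$\frac{-432625 + Z{\left(173 \right)}}{\left(370 + l{\left(16 \right)}\right) 32} = \frac{-432625 + \sqrt{-26 + 173}}{\left(370 + \left(-7 + 16\right)\right) 32} = \frac{-432625 + \sqrt{147}}{\left(370 + 9\right) 32} = \frac{-432625 + 7 \sqrt{3}}{379 \cdot 32} = \frac{-432625 + 7 \sqrt{3}}{12128} = \left(-432625 + 7 \sqrt{3}\right) \frac{1}{12128} = - \frac{432625}{12128} + \frac{7 \sqrt{3}}{12128}$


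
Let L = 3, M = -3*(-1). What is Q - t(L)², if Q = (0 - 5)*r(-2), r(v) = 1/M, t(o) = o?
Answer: -32/3 ≈ -10.667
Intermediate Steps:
M = 3
r(v) = ⅓ (r(v) = 1/3 = ⅓)
Q = -5/3 (Q = (0 - 5)*(⅓) = -5*⅓ = -5/3 ≈ -1.6667)
Q - t(L)² = -5/3 - 1*3² = -5/3 - 1*9 = -5/3 - 9 = -32/3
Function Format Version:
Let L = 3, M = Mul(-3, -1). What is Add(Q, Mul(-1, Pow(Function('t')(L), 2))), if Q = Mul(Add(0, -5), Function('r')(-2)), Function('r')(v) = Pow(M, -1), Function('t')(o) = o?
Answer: Rational(-32, 3) ≈ -10.667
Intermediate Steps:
M = 3
Function('r')(v) = Rational(1, 3) (Function('r')(v) = Pow(3, -1) = Rational(1, 3))
Q = Rational(-5, 3) (Q = Mul(Add(0, -5), Rational(1, 3)) = Mul(-5, Rational(1, 3)) = Rational(-5, 3) ≈ -1.6667)
Add(Q, Mul(-1, Pow(Function('t')(L), 2))) = Add(Rational(-5, 3), Mul(-1, Pow(3, 2))) = Add(Rational(-5, 3), Mul(-1, 9)) = Add(Rational(-5, 3), -9) = Rational(-32, 3)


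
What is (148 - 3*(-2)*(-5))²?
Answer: 13924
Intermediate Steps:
(148 - 3*(-2)*(-5))² = (148 + 6*(-5))² = (148 - 30)² = 118² = 13924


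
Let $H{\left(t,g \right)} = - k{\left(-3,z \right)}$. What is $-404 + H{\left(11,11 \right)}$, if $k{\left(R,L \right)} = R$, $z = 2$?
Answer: $-401$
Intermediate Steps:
$H{\left(t,g \right)} = 3$ ($H{\left(t,g \right)} = \left(-1\right) \left(-3\right) = 3$)
$-404 + H{\left(11,11 \right)} = -404 + 3 = -401$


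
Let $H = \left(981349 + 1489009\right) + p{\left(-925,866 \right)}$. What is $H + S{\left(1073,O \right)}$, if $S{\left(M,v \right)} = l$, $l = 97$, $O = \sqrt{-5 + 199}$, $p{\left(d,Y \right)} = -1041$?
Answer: $2469414$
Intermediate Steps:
$O = \sqrt{194} \approx 13.928$
$H = 2469317$ ($H = \left(981349 + 1489009\right) - 1041 = 2470358 - 1041 = 2469317$)
$S{\left(M,v \right)} = 97$
$H + S{\left(1073,O \right)} = 2469317 + 97 = 2469414$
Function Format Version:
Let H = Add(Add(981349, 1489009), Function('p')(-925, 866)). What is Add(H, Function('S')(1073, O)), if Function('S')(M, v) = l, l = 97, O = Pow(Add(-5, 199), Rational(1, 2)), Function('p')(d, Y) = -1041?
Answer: 2469414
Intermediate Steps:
O = Pow(194, Rational(1, 2)) ≈ 13.928
H = 2469317 (H = Add(Add(981349, 1489009), -1041) = Add(2470358, -1041) = 2469317)
Function('S')(M, v) = 97
Add(H, Function('S')(1073, O)) = Add(2469317, 97) = 2469414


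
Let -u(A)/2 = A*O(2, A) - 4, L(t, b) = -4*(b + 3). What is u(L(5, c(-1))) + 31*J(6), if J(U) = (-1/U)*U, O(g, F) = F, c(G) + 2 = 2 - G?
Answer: -535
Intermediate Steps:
c(G) = -G (c(G) = -2 + (2 - G) = -G)
L(t, b) = -12 - 4*b (L(t, b) = -4*(3 + b) = -12 - 4*b)
J(U) = -1
u(A) = 8 - 2*A² (u(A) = -2*(A*A - 4) = -2*(A² - 4) = -2*(-4 + A²) = 8 - 2*A²)
u(L(5, c(-1))) + 31*J(6) = (8 - 2*(-12 - (-4)*(-1))²) + 31*(-1) = (8 - 2*(-12 - 4*1)²) - 31 = (8 - 2*(-12 - 4)²) - 31 = (8 - 2*(-16)²) - 31 = (8 - 2*256) - 31 = (8 - 512) - 31 = -504 - 31 = -535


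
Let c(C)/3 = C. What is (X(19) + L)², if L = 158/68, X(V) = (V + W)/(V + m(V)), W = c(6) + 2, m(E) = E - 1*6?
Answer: 3713329/295936 ≈ 12.548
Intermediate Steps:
m(E) = -6 + E (m(E) = E - 6 = -6 + E)
c(C) = 3*C
W = 20 (W = 3*6 + 2 = 18 + 2 = 20)
X(V) = (20 + V)/(-6 + 2*V) (X(V) = (V + 20)/(V + (-6 + V)) = (20 + V)/(-6 + 2*V))
L = 79/34 (L = 158*(1/68) = 79/34 ≈ 2.3235)
(X(19) + L)² = ((20 + 19)/(2*(-3 + 19)) + 79/34)² = ((½)*39/16 + 79/34)² = ((½)*(1/16)*39 + 79/34)² = (39/32 + 79/34)² = (1927/544)² = 3713329/295936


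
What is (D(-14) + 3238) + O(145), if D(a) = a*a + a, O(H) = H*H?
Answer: 24445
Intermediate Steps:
O(H) = H²
D(a) = a + a² (D(a) = a² + a = a + a²)
(D(-14) + 3238) + O(145) = (-14*(1 - 14) + 3238) + 145² = (-14*(-13) + 3238) + 21025 = (182 + 3238) + 21025 = 3420 + 21025 = 24445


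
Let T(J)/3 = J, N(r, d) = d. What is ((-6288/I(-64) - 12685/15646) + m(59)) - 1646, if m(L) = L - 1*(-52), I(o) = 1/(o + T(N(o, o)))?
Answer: 25161774993/15646 ≈ 1.6082e+6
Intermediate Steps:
T(J) = 3*J
I(o) = 1/(4*o) (I(o) = 1/(o + 3*o) = 1/(4*o))
m(L) = 52 + L (m(L) = L + 52 = 52 + L)
((-6288/I(-64) - 12685/15646) + m(59)) - 1646 = ((-6288/((1/4)/(-64)) - 12685/15646) + (52 + 59)) - 1646 = ((-6288/((1/4)*(-1/64)) - 12685*1/15646) + 111) - 1646 = ((-6288/(-1/256) - 12685/15646) + 111) - 1646 = ((-6288*(-256) - 12685/15646) + 111) - 1646 = ((1609728 - 12685/15646) + 111) - 1646 = (25185791603/15646 + 111) - 1646 = 25187528309/15646 - 1646 = 25161774993/15646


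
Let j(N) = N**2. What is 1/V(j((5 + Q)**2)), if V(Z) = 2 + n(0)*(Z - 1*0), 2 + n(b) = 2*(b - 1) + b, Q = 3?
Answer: -1/16382 ≈ -6.1043e-5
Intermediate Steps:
n(b) = -4 + 3*b (n(b) = -2 + (2*(b - 1) + b) = -2 + (2*(-1 + b) + b) = -2 + ((-2 + 2*b) + b) = -2 + (-2 + 3*b) = -4 + 3*b)
V(Z) = 2 - 4*Z (V(Z) = 2 + (-4 + 3*0)*(Z - 1*0) = 2 + (-4 + 0)*(Z + 0) = 2 - 4*Z)
1/V(j((5 + Q)**2)) = 1/(2 - 4*(5 + 3)**4) = 1/(2 - 4*(8**2)**2) = 1/(2 - 4*64**2) = 1/(2 - 4*4096) = 1/(2 - 16384) = 1/(-16382) = -1/16382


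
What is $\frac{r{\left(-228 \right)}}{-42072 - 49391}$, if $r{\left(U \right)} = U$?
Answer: $\frac{228}{91463} \approx 0.0024928$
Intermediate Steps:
$\frac{r{\left(-228 \right)}}{-42072 - 49391} = - \frac{228}{-42072 - 49391} = - \frac{228}{-91463} = \left(-228\right) \left(- \frac{1}{91463}\right) = \frac{228}{91463}$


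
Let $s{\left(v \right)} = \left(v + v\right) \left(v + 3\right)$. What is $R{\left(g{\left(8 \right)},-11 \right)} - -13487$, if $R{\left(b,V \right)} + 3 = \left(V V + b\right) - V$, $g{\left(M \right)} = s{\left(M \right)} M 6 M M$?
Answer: $554288$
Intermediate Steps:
$s{\left(v \right)} = 2 v \left(3 + v\right)$
$g{\left(M \right)} = 12 M^{4} \left(3 + M\right)$ ($g{\left(M \right)} = 2 M \left(3 + M\right) M 6 M M = 2 M \left(3 + M\right) 6 M M M = 2 M \left(3 + M\right) 6 M^{2} M = 12 M^{3} \left(3 + M\right) M = 12 M^{4} \left(3 + M\right)$)
$R{\left(b,V \right)} = -3 + b + V^{2} - V$ ($R{\left(b,V \right)} = -3 - \left(V - b - V V\right) = -3 - \left(V - b - V^{2}\right) = -3 + \left(b + V^{2} - V\right) = -3 + b + V^{2} - V$)
$R{\left(g{\left(8 \right)},-11 \right)} - -13487 = \left(-3 + 12 \cdot 8^{4} \left(3 + 8\right) + \left(-11\right)^{2} - -11\right) - -13487 = \left(-3 + 12 \cdot 4096 \cdot 11 + 121 + 11\right) + 13487 = \left(-3 + 540672 + 121 + 11\right) + 13487 = 540801 + 13487 = 554288$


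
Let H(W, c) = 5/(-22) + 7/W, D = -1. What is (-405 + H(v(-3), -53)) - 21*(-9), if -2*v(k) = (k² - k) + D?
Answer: -435/2 ≈ -217.50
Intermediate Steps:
v(k) = ½ + k/2 - k²/2 (v(k) = -((k² - k) - 1)/2 = -(-1 + k² - k)/2 = ½ + k/2 - k²/2)
H(W, c) = -5/22 + 7/W (H(W, c) = 5*(-1/22) + 7/W = -5/22 + 7/W)
(-405 + H(v(-3), -53)) - 21*(-9) = (-405 + (-5/22 + 7/(½ + (½)*(-3) - ½*(-3)²))) - 21*(-9) = (-405 + (-5/22 + 7/(½ - 3/2 - ½*9))) + 189 = (-405 + (-5/22 + 7/(½ - 3/2 - 9/2))) + 189 = (-405 + (-5/22 + 7/(-11/2))) + 189 = (-405 + (-5/22 + 7*(-2/11))) + 189 = (-405 + (-5/22 - 14/11)) + 189 = (-405 - 3/2) + 189 = -813/2 + 189 = -435/2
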